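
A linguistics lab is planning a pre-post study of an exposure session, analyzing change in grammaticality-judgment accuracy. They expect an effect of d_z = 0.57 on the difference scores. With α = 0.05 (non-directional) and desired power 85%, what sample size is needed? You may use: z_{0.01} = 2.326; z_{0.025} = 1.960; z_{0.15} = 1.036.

For a paired (one-sample on differences) test: n = ((z_{α/2} + z_β) / d)².
z_{α/2} + z_β = 1.960 + 1.036 = 2.996.
n = (2.996 / 0.57)² = 5.256² = 27.63.
Round up.

n = 28 pairs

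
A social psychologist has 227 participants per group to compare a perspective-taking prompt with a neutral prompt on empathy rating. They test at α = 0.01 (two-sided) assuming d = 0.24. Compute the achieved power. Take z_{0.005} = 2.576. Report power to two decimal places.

power ≈ 0.49

For two equal groups, power = Φ(d·√(n/2) − z_{α/2}).
d·√(n/2) = 0.24 × √(227/2) = 0.24 × 10.654 = 2.557.
z_β = 2.557 − 2.576 = -0.019.
Power = Φ(-0.019) = 0.492.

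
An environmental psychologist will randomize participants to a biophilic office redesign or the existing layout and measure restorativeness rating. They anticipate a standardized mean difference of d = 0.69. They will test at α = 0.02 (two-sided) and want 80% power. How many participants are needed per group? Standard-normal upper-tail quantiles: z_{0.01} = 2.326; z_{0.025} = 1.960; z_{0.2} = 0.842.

For two independent groups with equal n: n = 2·((z_{α/2} + z_β) / d)².
z_{α/2} + z_β = 2.326 + 0.842 = 3.168.
n = 2 × (3.168 / 0.69)² = 2 × 4.591² = 2 × 21.08 = 42.2.
Round up to the next whole participant.

n = 43 per group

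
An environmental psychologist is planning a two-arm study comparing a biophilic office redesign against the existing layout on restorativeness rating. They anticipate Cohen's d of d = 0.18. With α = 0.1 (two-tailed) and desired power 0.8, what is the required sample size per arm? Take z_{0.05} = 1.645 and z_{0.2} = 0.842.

For two independent groups with equal n: n = 2·((z_{α/2} + z_β) / d)².
z_{α/2} + z_β = 1.645 + 0.842 = 2.487.
n = 2 × (2.487 / 0.18)² = 2 × 13.817² = 2 × 190.90 = 381.8.
Round up to the next whole participant.

n = 382 per group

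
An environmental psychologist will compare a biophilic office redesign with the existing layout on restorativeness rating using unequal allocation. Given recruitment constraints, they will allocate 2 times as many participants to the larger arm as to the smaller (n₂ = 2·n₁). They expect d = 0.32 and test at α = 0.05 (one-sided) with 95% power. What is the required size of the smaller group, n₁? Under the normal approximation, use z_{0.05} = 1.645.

n₁ = 159

With allocation ratio k = n₂/n₁ = 2, Var(x̄₁−x̄₂) = σ²(1/n₁ + 1/(k·n₁)) = σ²·(k+1)/(k·n₁).
So n₁ = (1 + 1/k)·((z_{α} + z_β)/d)² = 1.500 × (3.290/0.32)².
n₁ = 1.500 × 105.70 = 158.6.
Round up: n₁ = 159, giving n₂ = 2 × 159 = 318.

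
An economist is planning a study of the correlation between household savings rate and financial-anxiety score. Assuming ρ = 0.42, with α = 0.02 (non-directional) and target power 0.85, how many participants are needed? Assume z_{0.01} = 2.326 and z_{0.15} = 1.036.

n = 60

Fisher's z: C = ½·ln((1+r)/(1−r)) = ½·ln(2.4483) = 0.4477.
n = ((z_{α/2} + z_β)/C)² + 3.
(2.326 + 1.036) / 0.4477 = 3.362 / 0.4477 = 7.509.
n = 7.509² + 3 = 56.39 + 3 = 59.4.
Round up.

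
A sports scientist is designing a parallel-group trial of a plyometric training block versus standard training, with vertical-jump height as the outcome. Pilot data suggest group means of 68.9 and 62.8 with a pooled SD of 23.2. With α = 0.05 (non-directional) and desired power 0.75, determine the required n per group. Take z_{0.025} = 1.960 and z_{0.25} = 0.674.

n = 201 per group

Cohen's d = |M₁ − M₂| / SD_pooled = |68.9 − 62.8| / 23.2 = 6.1 / 23.2 = 0.263.
For two independent groups with equal n: n = 2·((z_{α/2} + z_β) / d)².
z_{α/2} + z_β = 1.960 + 0.674 = 2.634.
n = 2 × (2.634 / 0.263)² = 2 × 10.015² = 2 × 100.30 = 200.6.
Round up to the next whole participant.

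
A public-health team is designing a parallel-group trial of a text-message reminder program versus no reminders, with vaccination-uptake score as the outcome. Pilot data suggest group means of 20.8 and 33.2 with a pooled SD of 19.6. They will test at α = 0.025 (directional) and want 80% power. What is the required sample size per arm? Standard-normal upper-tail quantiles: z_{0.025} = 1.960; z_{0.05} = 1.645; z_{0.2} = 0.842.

Cohen's d = |M₁ − M₂| / SD_pooled = |20.8 − 33.2| / 19.6 = 12.4 / 19.6 = 0.633.
For two independent groups with equal n: n = 2·((z_{α} + z_β) / d)².
z_{α} + z_β = 1.960 + 0.842 = 2.802.
n = 2 × (2.802 / 0.633)² = 2 × 4.427² = 2 × 19.59 = 39.2.
Round up to the next whole participant.

n = 40 per group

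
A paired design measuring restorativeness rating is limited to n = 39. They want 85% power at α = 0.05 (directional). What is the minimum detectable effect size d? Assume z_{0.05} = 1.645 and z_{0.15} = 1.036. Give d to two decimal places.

d_min ≈ 0.43

For a single sample (or paired design) of n = 39: d_min = (z_{α} + z_β)/√n.
z-sum = 1.645 + 1.036 = 2.681.
d_min = 2.681 / √39 = 2.681 / 6.245 = 0.429.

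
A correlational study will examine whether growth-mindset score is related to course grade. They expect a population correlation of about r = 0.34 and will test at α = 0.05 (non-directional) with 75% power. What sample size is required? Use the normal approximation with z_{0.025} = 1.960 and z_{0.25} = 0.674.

Fisher's z: C = ½·ln((1+r)/(1−r)) = ½·ln(2.0303) = 0.3541.
n = ((z_{α/2} + z_β)/C)² + 3.
(1.960 + 0.674) / 0.3541 = 2.634 / 0.3541 = 7.439.
n = 7.439² + 3 = 55.33 + 3 = 58.3.
Round up.

n = 59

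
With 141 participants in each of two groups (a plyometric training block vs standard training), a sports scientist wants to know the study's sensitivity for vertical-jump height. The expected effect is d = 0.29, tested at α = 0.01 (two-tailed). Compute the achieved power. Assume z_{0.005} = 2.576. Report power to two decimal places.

For two equal groups, power = Φ(d·√(n/2) − z_{α/2}).
d·√(n/2) = 0.29 × √(141/2) = 0.29 × 8.396 = 2.435.
z_β = 2.435 − 2.576 = -0.141.
Power = Φ(-0.141) = 0.444.

power ≈ 0.44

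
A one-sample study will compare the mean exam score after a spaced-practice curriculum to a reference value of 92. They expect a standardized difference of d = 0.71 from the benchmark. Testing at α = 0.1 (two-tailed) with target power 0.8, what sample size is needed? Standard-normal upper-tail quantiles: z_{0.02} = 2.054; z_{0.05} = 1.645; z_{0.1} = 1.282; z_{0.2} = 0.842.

For a one-sample test: n = ((z_{α/2} + z_β) / d)².
z_{α/2} + z_β = 1.645 + 0.842 = 2.487.
n = (2.487 / 0.71)² = 3.503² = 12.27.
Round up.

n = 13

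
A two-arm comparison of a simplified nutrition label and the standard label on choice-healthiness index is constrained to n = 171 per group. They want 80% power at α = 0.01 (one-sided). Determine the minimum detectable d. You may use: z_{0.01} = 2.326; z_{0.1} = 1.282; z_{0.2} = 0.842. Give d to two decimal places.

For two independent groups of n = 171 each: d_min = (z_{α} + z_β)·√(2/n).
z-sum = 2.326 + 0.842 = 3.168.
d_min = 3.168 × √(2/171) = 3.168 × 0.1081 = 0.343.

d_min ≈ 0.34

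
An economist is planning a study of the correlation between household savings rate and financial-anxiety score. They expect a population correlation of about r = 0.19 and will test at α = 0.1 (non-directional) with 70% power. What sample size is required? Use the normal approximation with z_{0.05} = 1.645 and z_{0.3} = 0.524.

Fisher's z: C = ½·ln((1+r)/(1−r)) = ½·ln(1.4691) = 0.1923.
n = ((z_{α/2} + z_β)/C)² + 3.
(1.645 + 0.524) / 0.1923 = 2.169 / 0.1923 = 11.279.
n = 11.279² + 3 = 127.22 + 3 = 130.2.
Round up.

n = 131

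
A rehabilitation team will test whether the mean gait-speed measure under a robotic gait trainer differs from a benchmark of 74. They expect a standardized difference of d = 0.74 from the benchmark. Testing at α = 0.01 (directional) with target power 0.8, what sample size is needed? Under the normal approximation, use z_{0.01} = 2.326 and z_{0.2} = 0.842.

For a one-sample test: n = ((z_{α} + z_β) / d)².
z_{α} + z_β = 2.326 + 0.842 = 3.168.
n = (3.168 / 0.74)² = 4.281² = 18.33.
Round up.

n = 19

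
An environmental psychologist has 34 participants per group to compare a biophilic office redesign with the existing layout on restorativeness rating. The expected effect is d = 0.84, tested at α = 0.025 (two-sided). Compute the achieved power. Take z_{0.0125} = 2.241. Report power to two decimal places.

power ≈ 0.89

For two equal groups, power = Φ(d·√(n/2) − z_{α/2}).
d·√(n/2) = 0.84 × √(34/2) = 0.84 × 4.123 = 3.463.
z_β = 3.463 − 2.241 = 1.222.
Power = Φ(1.222) = 0.889.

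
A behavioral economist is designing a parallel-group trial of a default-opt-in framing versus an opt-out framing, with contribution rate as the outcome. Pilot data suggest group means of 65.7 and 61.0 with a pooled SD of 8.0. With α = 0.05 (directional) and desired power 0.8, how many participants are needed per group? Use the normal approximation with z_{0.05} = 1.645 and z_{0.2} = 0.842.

Cohen's d = |M₁ − M₂| / SD_pooled = |65.7 − 61.0| / 8.0 = 4.7 / 8.0 = 0.588.
For two independent groups with equal n: n = 2·((z_{α} + z_β) / d)².
z_{α} + z_β = 1.645 + 0.842 = 2.487.
n = 2 × (2.487 / 0.588)² = 2 × 4.230² = 2 × 17.89 = 35.8.
Round up to the next whole participant.

n = 36 per group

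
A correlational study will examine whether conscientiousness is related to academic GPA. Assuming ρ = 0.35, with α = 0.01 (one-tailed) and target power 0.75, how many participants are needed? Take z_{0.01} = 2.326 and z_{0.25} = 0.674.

Fisher's z: C = ½·ln((1+r)/(1−r)) = ½·ln(2.0769) = 0.3654.
n = ((z_{α} + z_β)/C)² + 3.
(2.326 + 0.674) / 0.3654 = 3.000 / 0.3654 = 8.210.
n = 8.210² + 3 = 67.41 + 3 = 70.4.
Round up.

n = 71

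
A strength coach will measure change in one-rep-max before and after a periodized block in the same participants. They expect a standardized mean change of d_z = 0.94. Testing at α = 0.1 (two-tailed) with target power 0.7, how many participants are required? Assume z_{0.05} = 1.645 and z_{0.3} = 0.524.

For a paired (one-sample on differences) test: n = ((z_{α/2} + z_β) / d)².
z_{α/2} + z_β = 1.645 + 0.524 = 2.169.
n = (2.169 / 0.94)² = 2.307² = 5.32.
Round up.

n = 6 pairs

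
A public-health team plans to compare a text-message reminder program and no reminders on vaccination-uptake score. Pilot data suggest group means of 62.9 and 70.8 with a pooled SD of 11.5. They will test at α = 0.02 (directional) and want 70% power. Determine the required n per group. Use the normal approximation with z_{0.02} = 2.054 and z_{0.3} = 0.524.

Cohen's d = |M₁ − M₂| / SD_pooled = |62.9 − 70.8| / 11.5 = 7.9 / 11.5 = 0.687.
For two independent groups with equal n: n = 2·((z_{α} + z_β) / d)².
z_{α} + z_β = 2.054 + 0.524 = 2.578.
n = 2 × (2.578 / 0.687)² = 2 × 3.753² = 2 × 14.08 = 28.2.
Round up to the next whole participant.

n = 29 per group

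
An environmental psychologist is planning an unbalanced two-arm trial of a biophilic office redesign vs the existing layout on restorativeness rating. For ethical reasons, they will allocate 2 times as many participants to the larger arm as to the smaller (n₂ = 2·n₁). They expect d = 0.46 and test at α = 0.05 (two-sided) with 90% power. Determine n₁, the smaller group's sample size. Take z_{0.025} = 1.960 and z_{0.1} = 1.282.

n₁ = 75

With allocation ratio k = n₂/n₁ = 2, Var(x̄₁−x̄₂) = σ²(1/n₁ + 1/(k·n₁)) = σ²·(k+1)/(k·n₁).
So n₁ = (1 + 1/k)·((z_{α/2} + z_β)/d)² = 1.500 × (3.242/0.46)².
n₁ = 1.500 × 49.67 = 74.5.
Round up: n₁ = 75, giving n₂ = 2 × 75 = 150.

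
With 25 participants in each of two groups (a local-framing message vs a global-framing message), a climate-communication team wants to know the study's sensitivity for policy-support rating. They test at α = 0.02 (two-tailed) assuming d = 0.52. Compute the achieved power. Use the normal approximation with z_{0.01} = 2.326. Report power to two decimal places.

For two equal groups, power = Φ(d·√(n/2) − z_{α/2}).
d·√(n/2) = 0.52 × √(25/2) = 0.52 × 3.536 = 1.838.
z_β = 1.838 − 2.326 = -0.488.
Power = Φ(-0.488) = 0.313.

power ≈ 0.31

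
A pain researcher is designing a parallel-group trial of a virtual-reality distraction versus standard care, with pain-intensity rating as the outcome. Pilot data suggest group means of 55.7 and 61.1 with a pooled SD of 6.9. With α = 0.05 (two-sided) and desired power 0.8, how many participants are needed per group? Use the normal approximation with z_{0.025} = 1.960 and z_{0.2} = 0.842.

Cohen's d = |M₁ − M₂| / SD_pooled = |55.7 − 61.1| / 6.9 = 5.4 / 6.9 = 0.783.
For two independent groups with equal n: n = 2·((z_{α/2} + z_β) / d)².
z_{α/2} + z_β = 1.960 + 0.842 = 2.802.
n = 2 × (2.802 / 0.783)² = 2 × 3.579² = 2 × 12.81 = 25.6.
Round up to the next whole participant.

n = 26 per group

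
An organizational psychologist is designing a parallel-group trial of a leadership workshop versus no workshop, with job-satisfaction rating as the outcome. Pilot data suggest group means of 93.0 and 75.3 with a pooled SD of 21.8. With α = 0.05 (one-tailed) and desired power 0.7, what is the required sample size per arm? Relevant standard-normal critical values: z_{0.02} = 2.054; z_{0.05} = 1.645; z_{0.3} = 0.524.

Cohen's d = |M₁ − M₂| / SD_pooled = |93.0 − 75.3| / 21.8 = 17.7 / 21.8 = 0.812.
For two independent groups with equal n: n = 2·((z_{α} + z_β) / d)².
z_{α} + z_β = 1.645 + 0.524 = 2.169.
n = 2 × (2.169 / 0.812)² = 2 × 2.671² = 2 × 7.14 = 14.3.
Round up to the next whole participant.

n = 15 per group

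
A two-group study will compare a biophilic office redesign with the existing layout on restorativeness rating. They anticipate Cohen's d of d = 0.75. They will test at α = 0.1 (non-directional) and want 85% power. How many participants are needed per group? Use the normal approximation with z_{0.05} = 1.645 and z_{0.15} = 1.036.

n = 26 per group

For two independent groups with equal n: n = 2·((z_{α/2} + z_β) / d)².
z_{α/2} + z_β = 1.645 + 1.036 = 2.681.
n = 2 × (2.681 / 0.75)² = 2 × 3.575² = 2 × 12.78 = 25.6.
Round up to the next whole participant.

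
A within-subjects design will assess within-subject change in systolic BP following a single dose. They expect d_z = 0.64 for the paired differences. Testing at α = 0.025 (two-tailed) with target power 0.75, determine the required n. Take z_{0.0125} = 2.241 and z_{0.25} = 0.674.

For a paired (one-sample on differences) test: n = ((z_{α/2} + z_β) / d)².
z_{α/2} + z_β = 2.241 + 0.674 = 2.915.
n = (2.915 / 0.64)² = 4.555² = 20.75.
Round up.

n = 21 pairs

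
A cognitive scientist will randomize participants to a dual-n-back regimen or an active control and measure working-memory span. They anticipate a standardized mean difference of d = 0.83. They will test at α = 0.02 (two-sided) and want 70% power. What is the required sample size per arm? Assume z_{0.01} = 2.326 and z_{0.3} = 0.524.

For two independent groups with equal n: n = 2·((z_{α/2} + z_β) / d)².
z_{α/2} + z_β = 2.326 + 0.524 = 2.850.
n = 2 × (2.850 / 0.83)² = 2 × 3.434² = 2 × 11.79 = 23.6.
Round up to the next whole participant.

n = 24 per group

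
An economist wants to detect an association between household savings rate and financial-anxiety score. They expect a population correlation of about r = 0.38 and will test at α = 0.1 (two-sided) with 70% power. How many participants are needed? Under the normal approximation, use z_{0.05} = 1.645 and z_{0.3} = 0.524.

Fisher's z: C = ½·ln((1+r)/(1−r)) = ½·ln(2.2258) = 0.4001.
n = ((z_{α/2} + z_β)/C)² + 3.
(1.645 + 0.524) / 0.4001 = 2.169 / 0.4001 = 5.421.
n = 5.421² + 3 = 29.39 + 3 = 32.4.
Round up.

n = 33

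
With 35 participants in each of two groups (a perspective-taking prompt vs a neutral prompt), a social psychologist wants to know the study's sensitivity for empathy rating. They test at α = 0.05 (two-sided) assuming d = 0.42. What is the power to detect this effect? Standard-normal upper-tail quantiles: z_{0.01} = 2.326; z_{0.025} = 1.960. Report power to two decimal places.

power ≈ 0.42

For two equal groups, power = Φ(d·√(n/2) − z_{α/2}).
d·√(n/2) = 0.42 × √(35/2) = 0.42 × 4.183 = 1.757.
z_β = 1.757 − 1.960 = -0.203.
Power = Φ(-0.203) = 0.420.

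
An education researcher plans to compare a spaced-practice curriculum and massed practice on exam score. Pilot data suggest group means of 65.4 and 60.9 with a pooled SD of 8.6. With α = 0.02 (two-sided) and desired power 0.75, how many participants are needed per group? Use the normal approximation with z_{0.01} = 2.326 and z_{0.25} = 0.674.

Cohen's d = |M₁ − M₂| / SD_pooled = |65.4 − 60.9| / 8.6 = 4.5 / 8.6 = 0.523.
For two independent groups with equal n: n = 2·((z_{α/2} + z_β) / d)².
z_{α/2} + z_β = 2.326 + 0.674 = 3.000.
n = 2 × (3.000 / 0.523)² = 2 × 5.736² = 2 × 32.90 = 65.8.
Round up to the next whole participant.

n = 66 per group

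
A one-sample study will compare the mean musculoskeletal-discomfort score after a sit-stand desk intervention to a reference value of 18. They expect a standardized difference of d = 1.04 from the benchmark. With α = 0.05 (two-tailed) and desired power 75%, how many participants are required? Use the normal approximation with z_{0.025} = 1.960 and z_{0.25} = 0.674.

n = 7

For a one-sample test: n = ((z_{α/2} + z_β) / d)².
z_{α/2} + z_β = 1.960 + 0.674 = 2.634.
n = (2.634 / 1.04)² = 2.533² = 6.41.
Round up.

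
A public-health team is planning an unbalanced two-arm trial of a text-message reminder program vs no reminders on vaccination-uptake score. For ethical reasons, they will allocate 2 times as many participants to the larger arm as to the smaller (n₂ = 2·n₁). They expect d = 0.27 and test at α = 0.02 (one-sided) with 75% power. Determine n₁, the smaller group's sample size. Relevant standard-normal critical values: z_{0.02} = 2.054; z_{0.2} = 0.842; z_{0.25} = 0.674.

n₁ = 154

With allocation ratio k = n₂/n₁ = 2, Var(x̄₁−x̄₂) = σ²(1/n₁ + 1/(k·n₁)) = σ²·(k+1)/(k·n₁).
So n₁ = (1 + 1/k)·((z_{α} + z_β)/d)² = 1.500 × (2.728/0.27)².
n₁ = 1.500 × 102.08 = 153.1.
Round up: n₁ = 154, giving n₂ = 2 × 154 = 308.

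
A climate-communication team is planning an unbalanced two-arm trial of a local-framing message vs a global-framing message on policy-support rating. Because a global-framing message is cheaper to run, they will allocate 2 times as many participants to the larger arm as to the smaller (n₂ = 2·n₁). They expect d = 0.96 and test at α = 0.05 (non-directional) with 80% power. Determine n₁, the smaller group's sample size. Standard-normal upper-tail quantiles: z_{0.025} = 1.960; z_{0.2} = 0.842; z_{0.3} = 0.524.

n₁ = 13

With allocation ratio k = n₂/n₁ = 2, Var(x̄₁−x̄₂) = σ²(1/n₁ + 1/(k·n₁)) = σ²·(k+1)/(k·n₁).
So n₁ = (1 + 1/k)·((z_{α/2} + z_β)/d)² = 1.500 × (2.802/0.96)².
n₁ = 1.500 × 8.52 = 12.8.
Round up: n₁ = 13, giving n₂ = 2 × 13 = 26.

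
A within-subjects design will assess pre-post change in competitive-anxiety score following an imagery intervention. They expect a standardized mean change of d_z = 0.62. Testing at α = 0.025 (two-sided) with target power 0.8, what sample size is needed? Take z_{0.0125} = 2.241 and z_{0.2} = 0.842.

n = 25 pairs

For a paired (one-sample on differences) test: n = ((z_{α/2} + z_β) / d)².
z_{α/2} + z_β = 2.241 + 0.842 = 3.083.
n = (3.083 / 0.62)² = 4.973² = 24.73.
Round up.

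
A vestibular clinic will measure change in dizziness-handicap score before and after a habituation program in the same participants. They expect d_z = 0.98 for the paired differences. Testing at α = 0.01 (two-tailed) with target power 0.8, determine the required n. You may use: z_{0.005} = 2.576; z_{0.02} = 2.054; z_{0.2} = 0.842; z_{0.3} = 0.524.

For a paired (one-sample on differences) test: n = ((z_{α/2} + z_β) / d)².
z_{α/2} + z_β = 2.576 + 0.842 = 3.418.
n = (3.418 / 0.98)² = 3.488² = 12.16.
Round up.

n = 13 pairs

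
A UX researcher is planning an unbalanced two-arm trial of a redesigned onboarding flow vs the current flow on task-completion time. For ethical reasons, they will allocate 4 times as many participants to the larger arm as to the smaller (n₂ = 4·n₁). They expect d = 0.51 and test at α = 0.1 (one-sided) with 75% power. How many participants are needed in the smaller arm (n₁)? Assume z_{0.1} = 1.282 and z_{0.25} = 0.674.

With allocation ratio k = n₂/n₁ = 4, Var(x̄₁−x̄₂) = σ²(1/n₁ + 1/(k·n₁)) = σ²·(k+1)/(k·n₁).
So n₁ = (1 + 1/k)·((z_{α} + z_β)/d)² = 1.250 × (1.956/0.51)².
n₁ = 1.250 × 14.71 = 18.4.
Round up: n₁ = 19, giving n₂ = 4 × 19 = 76.

n₁ = 19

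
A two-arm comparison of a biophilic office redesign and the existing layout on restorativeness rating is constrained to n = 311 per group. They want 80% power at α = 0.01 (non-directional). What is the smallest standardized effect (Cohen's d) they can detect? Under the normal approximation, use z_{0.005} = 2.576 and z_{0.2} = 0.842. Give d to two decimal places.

d_min ≈ 0.27

For two independent groups of n = 311 each: d_min = (z_{α/2} + z_β)·√(2/n).
z-sum = 2.576 + 0.842 = 3.418.
d_min = 3.418 × √(2/311) = 3.418 × 0.0802 = 0.274.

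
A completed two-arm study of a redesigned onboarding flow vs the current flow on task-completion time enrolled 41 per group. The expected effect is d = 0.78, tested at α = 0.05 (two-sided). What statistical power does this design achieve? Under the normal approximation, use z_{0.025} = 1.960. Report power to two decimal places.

For two equal groups, power = Φ(d·√(n/2) − z_{α/2}).
d·√(n/2) = 0.78 × √(41/2) = 0.78 × 4.528 = 3.532.
z_β = 3.532 − 1.960 = 1.572.
Power = Φ(1.572) = 0.942.

power ≈ 0.94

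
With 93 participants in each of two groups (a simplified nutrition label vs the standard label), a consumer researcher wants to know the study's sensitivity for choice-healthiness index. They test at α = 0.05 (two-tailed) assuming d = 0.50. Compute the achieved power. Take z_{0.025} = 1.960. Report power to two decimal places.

power ≈ 0.93

For two equal groups, power = Φ(d·√(n/2) − z_{α/2}).
d·√(n/2) = 0.50 × √(93/2) = 0.50 × 6.819 = 3.410.
z_β = 3.410 − 1.960 = 1.450.
Power = Φ(1.450) = 0.926.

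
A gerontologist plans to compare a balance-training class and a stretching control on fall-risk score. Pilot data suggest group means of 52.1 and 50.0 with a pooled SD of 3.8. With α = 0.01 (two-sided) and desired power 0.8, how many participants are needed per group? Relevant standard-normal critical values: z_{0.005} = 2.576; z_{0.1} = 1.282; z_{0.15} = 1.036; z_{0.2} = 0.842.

Cohen's d = |M₁ − M₂| / SD_pooled = |52.1 − 50.0| / 3.8 = 2.1 / 3.8 = 0.553.
For two independent groups with equal n: n = 2·((z_{α/2} + z_β) / d)².
z_{α/2} + z_β = 2.576 + 0.842 = 3.418.
n = 2 × (3.418 / 0.553)² = 2 × 6.181² = 2 × 38.20 = 76.4.
Round up to the next whole participant.

n = 77 per group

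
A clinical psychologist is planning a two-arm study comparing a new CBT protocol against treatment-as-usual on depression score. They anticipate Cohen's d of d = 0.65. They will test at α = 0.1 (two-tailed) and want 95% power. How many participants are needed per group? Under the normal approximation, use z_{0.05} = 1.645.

n = 52 per group

For two independent groups with equal n: n = 2·((z_{α/2} + z_β) / d)².
z_{α/2} + z_β = 1.645 + 1.645 = 3.290.
n = 2 × (3.290 / 0.65)² = 2 × 5.062² = 2 × 25.62 = 51.2.
Round up to the next whole participant.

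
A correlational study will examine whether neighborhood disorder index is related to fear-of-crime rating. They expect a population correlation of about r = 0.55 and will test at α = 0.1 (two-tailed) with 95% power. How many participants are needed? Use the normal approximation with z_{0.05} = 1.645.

Fisher's z: C = ½·ln((1+r)/(1−r)) = ½·ln(3.4444) = 0.6184.
n = ((z_{α/2} + z_β)/C)² + 3.
(1.645 + 1.645) / 0.6184 = 3.290 / 0.6184 = 5.320.
n = 5.320² + 3 = 28.30 + 3 = 31.3.
Round up.

n = 32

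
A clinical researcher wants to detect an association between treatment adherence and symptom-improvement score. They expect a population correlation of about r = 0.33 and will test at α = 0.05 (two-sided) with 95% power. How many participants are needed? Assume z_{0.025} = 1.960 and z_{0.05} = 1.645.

n = 114

Fisher's z: C = ½·ln((1+r)/(1−r)) = ½·ln(1.9851) = 0.3428.
n = ((z_{α/2} + z_β)/C)² + 3.
(1.960 + 1.645) / 0.3428 = 3.605 / 0.3428 = 10.516.
n = 10.516² + 3 = 110.59 + 3 = 113.6.
Round up.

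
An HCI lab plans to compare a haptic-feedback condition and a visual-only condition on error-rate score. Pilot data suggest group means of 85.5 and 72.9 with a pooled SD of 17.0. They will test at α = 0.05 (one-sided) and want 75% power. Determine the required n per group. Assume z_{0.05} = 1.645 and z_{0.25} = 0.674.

Cohen's d = |M₁ − M₂| / SD_pooled = |85.5 − 72.9| / 17.0 = 12.6 / 17.0 = 0.741.
For two independent groups with equal n: n = 2·((z_{α} + z_β) / d)².
z_{α} + z_β = 1.645 + 0.674 = 2.319.
n = 2 × (2.319 / 0.741)² = 2 × 3.130² = 2 × 9.79 = 19.6.
Round up to the next whole participant.

n = 20 per group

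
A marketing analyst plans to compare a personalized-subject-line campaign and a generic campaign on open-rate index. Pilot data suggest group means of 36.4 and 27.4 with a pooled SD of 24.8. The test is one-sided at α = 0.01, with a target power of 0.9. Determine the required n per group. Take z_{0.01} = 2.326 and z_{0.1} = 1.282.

Cohen's d = |M₁ − M₂| / SD_pooled = |36.4 − 27.4| / 24.8 = 9.0 / 24.8 = 0.363.
For two independent groups with equal n: n = 2·((z_{α} + z_β) / d)².
z_{α} + z_β = 2.326 + 1.282 = 3.608.
n = 2 × (3.608 / 0.363)² = 2 × 9.939² = 2 × 98.79 = 197.6.
Round up to the next whole participant.

n = 198 per group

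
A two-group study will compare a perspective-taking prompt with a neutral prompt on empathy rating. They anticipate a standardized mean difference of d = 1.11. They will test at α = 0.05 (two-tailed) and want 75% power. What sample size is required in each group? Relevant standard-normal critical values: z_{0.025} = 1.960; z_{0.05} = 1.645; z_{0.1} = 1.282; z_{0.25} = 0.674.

For two independent groups with equal n: n = 2·((z_{α/2} + z_β) / d)².
z_{α/2} + z_β = 1.960 + 0.674 = 2.634.
n = 2 × (2.634 / 1.11)² = 2 × 2.373² = 2 × 5.63 = 11.3.
Round up to the next whole participant.

n = 12 per group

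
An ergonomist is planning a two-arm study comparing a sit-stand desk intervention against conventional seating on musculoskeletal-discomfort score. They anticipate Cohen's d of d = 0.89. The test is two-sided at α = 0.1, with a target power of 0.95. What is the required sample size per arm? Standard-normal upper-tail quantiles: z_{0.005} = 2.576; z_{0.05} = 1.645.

For two independent groups with equal n: n = 2·((z_{α/2} + z_β) / d)².
z_{α/2} + z_β = 1.645 + 1.645 = 3.290.
n = 2 × (3.290 / 0.89)² = 2 × 3.697² = 2 × 13.67 = 27.3.
Round up to the next whole participant.

n = 28 per group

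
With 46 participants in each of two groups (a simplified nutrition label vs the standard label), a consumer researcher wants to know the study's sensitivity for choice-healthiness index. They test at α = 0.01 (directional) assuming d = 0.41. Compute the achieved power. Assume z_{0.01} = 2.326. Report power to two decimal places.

power ≈ 0.36

For two equal groups, power = Φ(d·√(n/2) − z_{α}).
d·√(n/2) = 0.41 × √(46/2) = 0.41 × 4.796 = 1.966.
z_β = 1.966 − 2.326 = -0.360.
Power = Φ(-0.360) = 0.360.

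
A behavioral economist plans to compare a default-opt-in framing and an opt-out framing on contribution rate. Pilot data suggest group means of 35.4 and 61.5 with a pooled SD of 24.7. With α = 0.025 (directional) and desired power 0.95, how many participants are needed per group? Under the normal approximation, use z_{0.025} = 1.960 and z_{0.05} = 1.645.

n = 24 per group

Cohen's d = |M₁ − M₂| / SD_pooled = |35.4 − 61.5| / 24.7 = 26.1 / 24.7 = 1.057.
For two independent groups with equal n: n = 2·((z_{α} + z_β) / d)².
z_{α} + z_β = 1.960 + 1.645 = 3.605.
n = 2 × (3.605 / 1.057)² = 2 × 3.411² = 2 × 11.63 = 23.3.
Round up to the next whole participant.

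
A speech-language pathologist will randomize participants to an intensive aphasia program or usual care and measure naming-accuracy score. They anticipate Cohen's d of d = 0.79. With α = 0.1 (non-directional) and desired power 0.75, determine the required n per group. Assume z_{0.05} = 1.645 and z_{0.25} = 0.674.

n = 18 per group

For two independent groups with equal n: n = 2·((z_{α/2} + z_β) / d)².
z_{α/2} + z_β = 1.645 + 0.674 = 2.319.
n = 2 × (2.319 / 0.79)² = 2 × 2.935² = 2 × 8.62 = 17.2.
Round up to the next whole participant.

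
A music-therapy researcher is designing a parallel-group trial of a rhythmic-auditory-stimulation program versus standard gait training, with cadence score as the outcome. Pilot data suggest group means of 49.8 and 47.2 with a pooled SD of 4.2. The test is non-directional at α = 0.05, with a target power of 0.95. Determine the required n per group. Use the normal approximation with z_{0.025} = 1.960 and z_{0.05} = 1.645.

n = 68 per group

Cohen's d = |M₁ − M₂| / SD_pooled = |49.8 − 47.2| / 4.2 = 2.6 / 4.2 = 0.619.
For two independent groups with equal n: n = 2·((z_{α/2} + z_β) / d)².
z_{α/2} + z_β = 1.960 + 1.645 = 3.605.
n = 2 × (3.605 / 0.619)² = 2 × 5.824² = 2 × 33.92 = 67.8.
Round up to the next whole participant.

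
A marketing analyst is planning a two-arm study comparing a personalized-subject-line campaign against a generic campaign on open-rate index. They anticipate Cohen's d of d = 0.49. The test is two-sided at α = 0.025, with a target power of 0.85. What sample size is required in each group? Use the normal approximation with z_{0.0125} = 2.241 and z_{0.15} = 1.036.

For two independent groups with equal n: n = 2·((z_{α/2} + z_β) / d)².
z_{α/2} + z_β = 2.241 + 1.036 = 3.277.
n = 2 × (3.277 / 0.49)² = 2 × 6.688² = 2 × 44.73 = 89.5.
Round up to the next whole participant.

n = 90 per group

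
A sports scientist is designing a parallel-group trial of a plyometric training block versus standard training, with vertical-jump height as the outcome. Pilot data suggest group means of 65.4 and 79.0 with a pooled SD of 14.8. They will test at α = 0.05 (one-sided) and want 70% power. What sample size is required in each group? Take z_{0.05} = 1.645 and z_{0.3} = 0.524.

n = 12 per group

Cohen's d = |M₁ − M₂| / SD_pooled = |65.4 − 79.0| / 14.8 = 13.6 / 14.8 = 0.919.
For two independent groups with equal n: n = 2·((z_{α} + z_β) / d)².
z_{α} + z_β = 1.645 + 0.524 = 2.169.
n = 2 × (2.169 / 0.919)² = 2 × 2.360² = 2 × 5.57 = 11.1.
Round up to the next whole participant.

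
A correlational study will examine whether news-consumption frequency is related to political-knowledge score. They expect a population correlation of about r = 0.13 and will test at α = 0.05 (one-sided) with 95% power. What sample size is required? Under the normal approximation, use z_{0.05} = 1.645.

Fisher's z: C = ½·ln((1+r)/(1−r)) = ½·ln(1.2989) = 0.1307.
n = ((z_{α} + z_β)/C)² + 3.
(1.645 + 1.645) / 0.1307 = 3.290 / 0.1307 = 25.172.
n = 25.172² + 3 = 633.64 + 3 = 636.6.
Round up.

n = 637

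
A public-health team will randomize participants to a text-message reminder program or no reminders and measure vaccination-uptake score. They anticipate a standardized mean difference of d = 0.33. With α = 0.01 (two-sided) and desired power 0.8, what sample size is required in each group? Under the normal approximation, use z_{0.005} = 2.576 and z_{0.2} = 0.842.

For two independent groups with equal n: n = 2·((z_{α/2} + z_β) / d)².
z_{α/2} + z_β = 2.576 + 0.842 = 3.418.
n = 2 × (3.418 / 0.33)² = 2 × 10.358² = 2 × 107.28 = 214.6.
Round up to the next whole participant.

n = 215 per group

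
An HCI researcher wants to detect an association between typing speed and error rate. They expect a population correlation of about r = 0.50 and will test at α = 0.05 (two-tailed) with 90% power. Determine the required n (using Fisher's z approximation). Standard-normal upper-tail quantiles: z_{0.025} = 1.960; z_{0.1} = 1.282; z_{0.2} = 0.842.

Fisher's z: C = ½·ln((1+r)/(1−r)) = ½·ln(3.0000) = 0.5493.
n = ((z_{α/2} + z_β)/C)² + 3.
(1.960 + 1.282) / 0.5493 = 3.242 / 0.5493 = 5.902.
n = 5.902² + 3 = 34.83 + 3 = 37.8.
Round up.

n = 38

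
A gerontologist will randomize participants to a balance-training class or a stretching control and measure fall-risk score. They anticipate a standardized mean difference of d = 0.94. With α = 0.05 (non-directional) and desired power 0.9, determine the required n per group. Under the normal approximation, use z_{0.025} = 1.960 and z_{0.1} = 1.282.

n = 24 per group

For two independent groups with equal n: n = 2·((z_{α/2} + z_β) / d)².
z_{α/2} + z_β = 1.960 + 1.282 = 3.242.
n = 2 × (3.242 / 0.94)² = 2 × 3.449² = 2 × 11.90 = 23.8.
Round up to the next whole participant.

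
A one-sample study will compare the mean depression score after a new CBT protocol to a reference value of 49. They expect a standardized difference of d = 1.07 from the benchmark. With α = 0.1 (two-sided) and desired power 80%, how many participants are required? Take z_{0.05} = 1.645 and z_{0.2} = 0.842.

n = 6

For a one-sample test: n = ((z_{α/2} + z_β) / d)².
z_{α/2} + z_β = 1.645 + 0.842 = 2.487.
n = (2.487 / 1.07)² = 2.324² = 5.40.
Round up.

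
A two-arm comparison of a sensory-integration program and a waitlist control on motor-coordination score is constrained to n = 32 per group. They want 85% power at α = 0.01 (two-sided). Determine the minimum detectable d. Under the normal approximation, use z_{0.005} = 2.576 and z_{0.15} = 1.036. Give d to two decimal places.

For two independent groups of n = 32 each: d_min = (z_{α/2} + z_β)·√(2/n).
z-sum = 2.576 + 1.036 = 3.612.
d_min = 3.612 × √(2/32) = 3.612 × 0.2500 = 0.903.

d_min ≈ 0.90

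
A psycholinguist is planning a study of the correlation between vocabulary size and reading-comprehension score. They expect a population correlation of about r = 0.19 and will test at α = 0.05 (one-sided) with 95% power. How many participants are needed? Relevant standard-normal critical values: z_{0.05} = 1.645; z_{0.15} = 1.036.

n = 296

Fisher's z: C = ½·ln((1+r)/(1−r)) = ½·ln(1.4691) = 0.1923.
n = ((z_{α} + z_β)/C)² + 3.
(1.645 + 1.645) / 0.1923 = 3.290 / 0.1923 = 17.109.
n = 17.109² + 3 = 292.71 + 3 = 295.7.
Round up.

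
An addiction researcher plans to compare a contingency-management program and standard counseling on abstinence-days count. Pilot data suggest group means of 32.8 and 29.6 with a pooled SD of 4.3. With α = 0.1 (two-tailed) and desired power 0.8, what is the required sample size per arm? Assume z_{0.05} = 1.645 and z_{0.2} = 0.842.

Cohen's d = |M₁ − M₂| / SD_pooled = |32.8 − 29.6| / 4.3 = 3.2 / 4.3 = 0.744.
For two independent groups with equal n: n = 2·((z_{α/2} + z_β) / d)².
z_{α/2} + z_β = 1.645 + 0.842 = 2.487.
n = 2 × (2.487 / 0.744)² = 2 × 3.343² = 2 × 11.17 = 22.3.
Round up to the next whole participant.

n = 23 per group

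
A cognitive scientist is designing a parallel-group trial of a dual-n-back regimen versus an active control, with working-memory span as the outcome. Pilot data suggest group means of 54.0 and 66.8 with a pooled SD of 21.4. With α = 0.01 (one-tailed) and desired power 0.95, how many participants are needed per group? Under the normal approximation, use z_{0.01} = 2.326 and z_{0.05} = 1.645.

Cohen's d = |M₁ − M₂| / SD_pooled = |54.0 − 66.8| / 21.4 = 12.8 / 21.4 = 0.598.
For two independent groups with equal n: n = 2·((z_{α} + z_β) / d)².
z_{α} + z_β = 2.326 + 1.645 = 3.971.
n = 2 × (3.971 / 0.598)² = 2 × 6.640² = 2 × 44.10 = 88.2.
Round up to the next whole participant.

n = 89 per group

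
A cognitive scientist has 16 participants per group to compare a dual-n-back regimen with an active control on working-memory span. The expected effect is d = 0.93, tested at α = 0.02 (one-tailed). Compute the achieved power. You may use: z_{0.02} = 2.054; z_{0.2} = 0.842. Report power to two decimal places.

power ≈ 0.72

For two equal groups, power = Φ(d·√(n/2) − z_{α}).
d·√(n/2) = 0.93 × √(16/2) = 0.93 × 2.828 = 2.630.
z_β = 2.630 − 2.054 = 0.576.
Power = Φ(0.576) = 0.718.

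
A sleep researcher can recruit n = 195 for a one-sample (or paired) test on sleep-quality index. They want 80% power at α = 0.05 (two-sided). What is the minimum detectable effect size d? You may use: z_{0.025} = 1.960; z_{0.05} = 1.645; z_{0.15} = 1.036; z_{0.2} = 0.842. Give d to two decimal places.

d_min ≈ 0.20

For a single sample (or paired design) of n = 195: d_min = (z_{α/2} + z_β)/√n.
z-sum = 1.960 + 0.842 = 2.802.
d_min = 2.802 / √195 = 2.802 / 13.964 = 0.201.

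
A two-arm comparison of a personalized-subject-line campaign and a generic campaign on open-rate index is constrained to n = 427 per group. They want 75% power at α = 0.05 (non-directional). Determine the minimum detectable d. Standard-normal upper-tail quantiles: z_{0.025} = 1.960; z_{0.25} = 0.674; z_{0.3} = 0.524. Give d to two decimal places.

d_min ≈ 0.18

For two independent groups of n = 427 each: d_min = (z_{α/2} + z_β)·√(2/n).
z-sum = 1.960 + 0.674 = 2.634.
d_min = 2.634 × √(2/427) = 2.634 × 0.0684 = 0.180.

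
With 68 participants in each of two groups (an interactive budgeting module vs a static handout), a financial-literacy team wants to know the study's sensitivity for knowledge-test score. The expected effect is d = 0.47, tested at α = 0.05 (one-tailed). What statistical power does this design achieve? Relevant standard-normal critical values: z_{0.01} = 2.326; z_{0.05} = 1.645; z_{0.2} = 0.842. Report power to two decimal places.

power ≈ 0.86

For two equal groups, power = Φ(d·√(n/2) − z_{α}).
d·√(n/2) = 0.47 × √(68/2) = 0.47 × 5.831 = 2.741.
z_β = 2.741 − 1.645 = 1.096.
Power = Φ(1.096) = 0.863.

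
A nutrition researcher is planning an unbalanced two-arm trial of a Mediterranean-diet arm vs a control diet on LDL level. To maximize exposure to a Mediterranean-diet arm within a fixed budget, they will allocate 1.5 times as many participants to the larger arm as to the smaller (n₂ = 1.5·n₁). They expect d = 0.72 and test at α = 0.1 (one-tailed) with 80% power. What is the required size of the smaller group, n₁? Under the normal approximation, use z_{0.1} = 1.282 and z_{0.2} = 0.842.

With allocation ratio k = n₂/n₁ = 1.5, Var(x̄₁−x̄₂) = σ²(1/n₁ + 1/(k·n₁)) = σ²·(k+1)/(k·n₁).
So n₁ = (1 + 1/k)·((z_{α} + z_β)/d)² = 1.667 × (2.124/0.72)².
n₁ = 1.667 × 8.70 = 14.5.
Round up: n₁ = 15, giving n₂ = ⌈1.5 × 15⌉ = ⌈22.5⌉ = 23.

n₁ = 15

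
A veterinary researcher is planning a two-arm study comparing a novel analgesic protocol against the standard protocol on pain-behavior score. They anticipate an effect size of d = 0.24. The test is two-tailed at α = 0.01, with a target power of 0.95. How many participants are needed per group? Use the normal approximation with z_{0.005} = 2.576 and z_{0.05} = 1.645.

For two independent groups with equal n: n = 2·((z_{α/2} + z_β) / d)².
z_{α/2} + z_β = 2.576 + 1.645 = 4.221.
n = 2 × (4.221 / 0.24)² = 2 × 17.588² = 2 × 309.32 = 618.6.
Round up to the next whole participant.

n = 619 per group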